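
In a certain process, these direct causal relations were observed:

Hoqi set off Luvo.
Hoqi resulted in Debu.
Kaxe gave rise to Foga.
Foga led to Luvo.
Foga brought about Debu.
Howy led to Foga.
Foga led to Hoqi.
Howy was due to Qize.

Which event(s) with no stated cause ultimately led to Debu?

Tracing upstream from Debu: Debu ← Foga ← Kaxe.
A separate upstream branch: Debu ← Foga ← Howy ← Qize.
Each of those chain origins has no stated cause.

Kaxe, Qize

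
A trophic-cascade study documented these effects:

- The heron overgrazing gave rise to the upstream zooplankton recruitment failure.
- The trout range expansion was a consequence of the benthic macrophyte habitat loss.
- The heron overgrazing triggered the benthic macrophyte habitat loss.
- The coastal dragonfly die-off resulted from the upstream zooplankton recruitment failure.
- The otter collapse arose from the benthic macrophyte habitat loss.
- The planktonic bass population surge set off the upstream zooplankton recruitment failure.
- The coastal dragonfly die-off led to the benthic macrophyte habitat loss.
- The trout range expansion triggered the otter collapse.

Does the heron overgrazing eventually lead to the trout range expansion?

There is a causal chain: the heron overgrazing → the benthic macrophyte habitat loss → the trout range expansion.

Yes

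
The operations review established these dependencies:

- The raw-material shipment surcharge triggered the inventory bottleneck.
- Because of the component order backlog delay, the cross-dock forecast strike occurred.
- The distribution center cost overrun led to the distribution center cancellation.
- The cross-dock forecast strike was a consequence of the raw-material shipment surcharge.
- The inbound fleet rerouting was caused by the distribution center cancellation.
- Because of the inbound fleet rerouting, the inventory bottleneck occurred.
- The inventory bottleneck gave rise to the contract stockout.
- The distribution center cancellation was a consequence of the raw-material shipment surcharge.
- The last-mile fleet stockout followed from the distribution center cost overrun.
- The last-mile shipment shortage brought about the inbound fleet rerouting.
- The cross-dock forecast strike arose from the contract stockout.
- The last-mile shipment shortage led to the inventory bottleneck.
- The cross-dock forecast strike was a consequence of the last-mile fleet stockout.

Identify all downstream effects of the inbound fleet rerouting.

Direct effects: the inventory bottleneck.
2 steps out: the contract stockout.
3 steps out: the cross-dock forecast strike.
Not reachable from it: the distribution center cost overrun, the last-mile fleet stockout, the raw-material shipment surcharge, the distribution center cancellation, the last-mile shipment shortage, the component order backlog delay.

the contract stockout, the cross-dock forecast strike, the inventory bottleneck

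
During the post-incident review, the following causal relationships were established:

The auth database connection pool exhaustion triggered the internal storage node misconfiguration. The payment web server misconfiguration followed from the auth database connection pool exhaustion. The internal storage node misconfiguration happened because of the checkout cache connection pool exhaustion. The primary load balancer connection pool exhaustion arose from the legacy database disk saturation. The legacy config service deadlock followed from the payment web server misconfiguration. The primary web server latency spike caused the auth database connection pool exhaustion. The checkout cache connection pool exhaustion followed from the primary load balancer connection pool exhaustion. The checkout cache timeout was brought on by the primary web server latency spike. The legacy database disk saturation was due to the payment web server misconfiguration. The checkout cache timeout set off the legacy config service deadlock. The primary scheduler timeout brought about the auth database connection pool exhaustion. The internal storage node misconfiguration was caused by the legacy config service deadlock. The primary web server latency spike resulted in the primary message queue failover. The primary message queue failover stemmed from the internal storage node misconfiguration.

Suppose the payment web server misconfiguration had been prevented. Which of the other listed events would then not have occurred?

the checkout cache connection pool exhaustion, the legacy database disk saturation, the primary load balancer connection pool exhaustion

Downstream of the payment web server misconfiguration: the legacy database disk saturation, the legacy config service deadlock, the primary load balancer connection pool exhaustion, the checkout cache connection pool exhaustion, the internal storage node misconfiguration, the primary message queue failover.
Of those, still caused via another path: the legacy config service deadlock, the internal storage node misconfiguration, the primary message queue failover.
The remainder have no surviving cause.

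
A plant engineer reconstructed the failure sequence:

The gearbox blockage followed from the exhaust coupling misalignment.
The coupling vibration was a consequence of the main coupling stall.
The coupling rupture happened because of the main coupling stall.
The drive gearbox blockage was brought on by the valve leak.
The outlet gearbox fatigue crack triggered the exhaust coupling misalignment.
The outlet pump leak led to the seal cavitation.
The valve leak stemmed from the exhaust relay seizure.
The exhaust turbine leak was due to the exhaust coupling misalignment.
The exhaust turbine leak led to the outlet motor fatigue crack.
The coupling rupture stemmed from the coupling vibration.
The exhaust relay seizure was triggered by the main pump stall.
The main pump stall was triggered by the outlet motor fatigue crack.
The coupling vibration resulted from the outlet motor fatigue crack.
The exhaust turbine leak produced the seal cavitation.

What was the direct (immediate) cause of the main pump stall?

the outlet motor fatigue crack

Upstream contributors include the outlet gearbox fatigue crack, the exhaust coupling misalignment, the exhaust turbine leak, but only the outlet motor fatigue crack feeds directly into the main pump stall.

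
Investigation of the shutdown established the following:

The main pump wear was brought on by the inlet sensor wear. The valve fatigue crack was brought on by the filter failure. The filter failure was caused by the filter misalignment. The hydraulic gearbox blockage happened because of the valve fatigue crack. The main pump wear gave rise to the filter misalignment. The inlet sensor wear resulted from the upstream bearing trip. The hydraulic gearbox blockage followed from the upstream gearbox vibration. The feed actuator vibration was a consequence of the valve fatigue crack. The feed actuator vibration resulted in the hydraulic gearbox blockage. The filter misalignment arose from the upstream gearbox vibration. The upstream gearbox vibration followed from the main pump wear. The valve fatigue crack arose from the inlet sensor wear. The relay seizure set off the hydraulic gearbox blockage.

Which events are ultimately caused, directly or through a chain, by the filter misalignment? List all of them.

the feed actuator vibration, the filter failure, the hydraulic gearbox blockage, the valve fatigue crack

Direct effects: the filter failure.
2 steps out: the valve fatigue crack.
3 steps out: the feed actuator vibration, the hydraulic gearbox blockage.
Not reachable from it: the upstream bearing trip, the inlet sensor wear, the main pump wear, the upstream gearbox vibration, the relay seizure.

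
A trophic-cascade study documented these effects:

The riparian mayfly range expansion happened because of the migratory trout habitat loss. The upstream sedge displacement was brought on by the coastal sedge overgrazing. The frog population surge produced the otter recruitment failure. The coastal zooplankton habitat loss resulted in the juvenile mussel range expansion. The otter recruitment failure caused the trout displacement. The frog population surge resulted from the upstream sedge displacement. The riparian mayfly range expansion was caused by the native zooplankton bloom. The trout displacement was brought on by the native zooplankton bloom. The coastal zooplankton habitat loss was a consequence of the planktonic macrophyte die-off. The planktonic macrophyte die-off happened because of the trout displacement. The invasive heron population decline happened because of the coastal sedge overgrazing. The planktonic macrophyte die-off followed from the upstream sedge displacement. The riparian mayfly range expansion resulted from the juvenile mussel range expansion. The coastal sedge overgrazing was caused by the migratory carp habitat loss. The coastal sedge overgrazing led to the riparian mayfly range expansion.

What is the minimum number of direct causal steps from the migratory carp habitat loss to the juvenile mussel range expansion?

Shortest chain: the migratory carp habitat loss → the coastal sedge overgrazing → the upstream sedge displacement → the planktonic macrophyte die-off → the coastal zooplankton habitat loss → the juvenile mussel range expansion.

5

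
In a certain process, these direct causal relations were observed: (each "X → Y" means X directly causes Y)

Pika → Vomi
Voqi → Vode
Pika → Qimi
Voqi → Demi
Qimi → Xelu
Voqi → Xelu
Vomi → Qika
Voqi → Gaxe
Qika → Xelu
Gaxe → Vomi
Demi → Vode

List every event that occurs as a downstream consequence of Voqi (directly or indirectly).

Demi, Gaxe, Qika, Vode, Vomi, Xelu

Direct effects: Gaxe, Demi, Vode, Xelu.
2 steps out: Vomi.
3 steps out: Qika.
Not reachable from it: Pika, Qimi.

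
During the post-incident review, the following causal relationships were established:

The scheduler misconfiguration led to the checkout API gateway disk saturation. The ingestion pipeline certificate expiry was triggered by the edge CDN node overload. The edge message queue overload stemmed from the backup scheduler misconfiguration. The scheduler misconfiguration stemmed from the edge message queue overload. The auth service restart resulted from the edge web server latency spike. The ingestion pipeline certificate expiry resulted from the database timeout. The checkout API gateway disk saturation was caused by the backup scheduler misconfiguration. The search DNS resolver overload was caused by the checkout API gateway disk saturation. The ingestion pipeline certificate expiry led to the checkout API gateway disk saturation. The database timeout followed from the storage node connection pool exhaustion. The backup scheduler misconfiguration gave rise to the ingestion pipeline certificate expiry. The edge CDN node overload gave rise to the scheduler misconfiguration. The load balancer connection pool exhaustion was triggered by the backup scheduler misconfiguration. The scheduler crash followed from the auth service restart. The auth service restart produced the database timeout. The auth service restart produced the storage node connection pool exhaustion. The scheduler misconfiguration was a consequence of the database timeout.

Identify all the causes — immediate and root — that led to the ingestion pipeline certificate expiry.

the auth service restart, the backup scheduler misconfiguration, the database timeout, the edge CDN node overload, the edge web server latency spike, the storage node connection pool exhaustion

Immediate causes of the ingestion pipeline certificate expiry: the backup scheduler misconfiguration, the database timeout, the edge CDN node overload.
Further upstream: the edge web server latency spike, the auth service restart, the storage node connection pool exhaustion.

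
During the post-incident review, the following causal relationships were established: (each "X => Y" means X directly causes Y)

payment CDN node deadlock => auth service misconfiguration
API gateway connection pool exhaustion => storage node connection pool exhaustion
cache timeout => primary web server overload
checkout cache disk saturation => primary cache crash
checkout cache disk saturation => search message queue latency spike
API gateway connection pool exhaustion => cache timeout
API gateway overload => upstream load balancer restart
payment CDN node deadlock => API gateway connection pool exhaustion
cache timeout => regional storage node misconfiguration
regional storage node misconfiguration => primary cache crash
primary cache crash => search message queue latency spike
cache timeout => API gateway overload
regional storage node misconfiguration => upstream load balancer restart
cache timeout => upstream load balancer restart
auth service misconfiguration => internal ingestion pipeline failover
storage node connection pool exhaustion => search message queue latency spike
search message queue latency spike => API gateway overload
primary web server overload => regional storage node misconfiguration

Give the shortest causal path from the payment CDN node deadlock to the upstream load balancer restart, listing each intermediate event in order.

the payment CDN node deadlock → the API gateway connection pool exhaustion
the API gateway connection pool exhaustion → the cache timeout
the cache timeout → the upstream load balancer restart
Length: 3 steps.

the payment CDN node deadlock → the API gateway connection pool exhaustion → the cache timeout → the upstream load balancer restart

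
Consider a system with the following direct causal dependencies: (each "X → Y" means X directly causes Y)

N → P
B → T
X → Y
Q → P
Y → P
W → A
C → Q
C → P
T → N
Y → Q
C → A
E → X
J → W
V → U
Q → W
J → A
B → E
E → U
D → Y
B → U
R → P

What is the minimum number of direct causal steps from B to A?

6

Shortest chain: B → E → X → Y → Q → W → A.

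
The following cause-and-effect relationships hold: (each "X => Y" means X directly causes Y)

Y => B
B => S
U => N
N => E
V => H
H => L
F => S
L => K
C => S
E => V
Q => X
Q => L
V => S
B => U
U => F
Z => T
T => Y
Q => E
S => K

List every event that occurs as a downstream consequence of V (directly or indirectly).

Direct effects: S, H.
2 steps out: L, K.
Not reachable from it: Z, T, Y, B, C, U, N, Q, X, E, F.

H, K, L, S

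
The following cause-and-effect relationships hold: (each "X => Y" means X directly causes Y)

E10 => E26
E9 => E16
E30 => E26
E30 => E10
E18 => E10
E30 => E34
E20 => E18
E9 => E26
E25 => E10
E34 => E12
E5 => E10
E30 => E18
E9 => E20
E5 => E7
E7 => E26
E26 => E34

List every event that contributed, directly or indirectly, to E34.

Immediate causes of E34: E30, E26.
Further upstream: E9, E5, E25, E20, E7, E18, E10.

E10, E18, E20, E25, E26, E30, E5, E7, E9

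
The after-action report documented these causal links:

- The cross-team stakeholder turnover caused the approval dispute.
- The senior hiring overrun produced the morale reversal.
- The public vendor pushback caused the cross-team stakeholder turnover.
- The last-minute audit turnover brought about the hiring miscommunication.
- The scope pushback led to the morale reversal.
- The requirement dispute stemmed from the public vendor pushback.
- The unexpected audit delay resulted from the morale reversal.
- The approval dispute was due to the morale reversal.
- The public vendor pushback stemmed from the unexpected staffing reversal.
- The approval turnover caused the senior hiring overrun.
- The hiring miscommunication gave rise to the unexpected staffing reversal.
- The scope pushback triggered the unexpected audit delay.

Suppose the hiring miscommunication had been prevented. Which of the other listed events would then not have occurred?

the cross-team stakeholder turnover, the public vendor pushback, the requirement dispute, the unexpected staffing reversal

Downstream of the hiring miscommunication: the unexpected staffing reversal, the public vendor pushback, the cross-team stakeholder turnover, the requirement dispute, the approval dispute.
Of those, still caused via another path: the approval dispute.
The remainder have no surviving cause.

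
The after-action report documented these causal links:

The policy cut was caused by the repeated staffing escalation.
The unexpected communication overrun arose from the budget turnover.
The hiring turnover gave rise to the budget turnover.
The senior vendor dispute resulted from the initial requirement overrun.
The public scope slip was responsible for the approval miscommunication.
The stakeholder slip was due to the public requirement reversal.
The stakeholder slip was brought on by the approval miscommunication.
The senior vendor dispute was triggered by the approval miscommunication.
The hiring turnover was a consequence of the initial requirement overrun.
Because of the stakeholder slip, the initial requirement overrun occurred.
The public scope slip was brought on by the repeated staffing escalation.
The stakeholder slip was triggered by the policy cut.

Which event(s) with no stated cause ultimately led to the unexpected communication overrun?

Tracing upstream from the unexpected communication overrun: the unexpected communication overrun ← the budget turnover ← the hiring turnover ← the initial requirement overrun ← the stakeholder slip ← the policy cut ← the repeated staffing escalation.
A separate upstream branch: the unexpected communication overrun ← the budget turnover ← the hiring turnover ← the initial requirement overrun ← the stakeholder slip ← the public requirement reversal.
Each of those chain origins has no stated cause.

the public requirement reversal, the repeated staffing escalation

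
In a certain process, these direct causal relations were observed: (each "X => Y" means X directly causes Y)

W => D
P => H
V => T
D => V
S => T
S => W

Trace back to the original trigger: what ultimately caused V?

S

Tracing upstream from V: V ← D ← W ← S.
S has no stated cause, so it is the root.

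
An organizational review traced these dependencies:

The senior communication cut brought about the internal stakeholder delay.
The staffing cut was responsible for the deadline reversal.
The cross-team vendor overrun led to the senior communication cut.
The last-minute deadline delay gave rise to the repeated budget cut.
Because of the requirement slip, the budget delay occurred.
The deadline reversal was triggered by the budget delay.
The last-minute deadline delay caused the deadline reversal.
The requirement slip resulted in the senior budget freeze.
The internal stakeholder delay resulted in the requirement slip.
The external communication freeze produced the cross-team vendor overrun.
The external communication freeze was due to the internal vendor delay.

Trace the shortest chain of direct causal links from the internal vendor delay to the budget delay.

the internal vendor delay → the external communication freeze
the external communication freeze → the cross-team vendor overrun
the cross-team vendor overrun → the senior communication cut
the senior communication cut → the internal stakeholder delay
the internal stakeholder delay → the requirement slip
the requirement slip → the budget delay
Length: 6 steps.

the internal vendor delay → the external communication freeze → the cross-team vendor overrun → the senior communication cut → the internal stakeholder delay → the requirement slip → the budget delay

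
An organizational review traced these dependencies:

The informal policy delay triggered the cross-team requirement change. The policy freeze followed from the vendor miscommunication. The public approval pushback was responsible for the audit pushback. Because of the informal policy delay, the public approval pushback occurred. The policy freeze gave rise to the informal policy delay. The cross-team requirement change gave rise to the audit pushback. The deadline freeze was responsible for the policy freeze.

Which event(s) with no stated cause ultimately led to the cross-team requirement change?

the deadline freeze, the vendor miscommunication

Tracing upstream from the cross-team requirement change: the cross-team requirement change ← the informal policy delay ← the policy freeze ← the vendor miscommunication.
A separate upstream branch: the cross-team requirement change ← the informal policy delay ← the policy freeze ← the deadline freeze.
Each of those chain origins has no stated cause.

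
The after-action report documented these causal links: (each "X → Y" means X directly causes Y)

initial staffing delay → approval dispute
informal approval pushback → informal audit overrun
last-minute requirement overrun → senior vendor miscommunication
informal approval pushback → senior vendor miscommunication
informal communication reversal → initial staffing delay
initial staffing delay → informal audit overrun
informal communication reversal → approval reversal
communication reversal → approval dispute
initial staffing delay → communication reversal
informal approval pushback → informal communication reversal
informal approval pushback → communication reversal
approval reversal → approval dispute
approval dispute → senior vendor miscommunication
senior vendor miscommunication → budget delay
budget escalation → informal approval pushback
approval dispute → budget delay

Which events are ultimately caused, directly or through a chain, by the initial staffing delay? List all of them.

Direct effects: the informal audit overrun, the communication reversal, the approval dispute.
2 steps out: the senior vendor miscommunication, the budget delay.
Not reachable from it: the budget escalation, the informal approval pushback, the informal communication reversal, the approval reversal, the last-minute requirement overrun.

the approval dispute, the budget delay, the communication reversal, the informal audit overrun, the senior vendor miscommunication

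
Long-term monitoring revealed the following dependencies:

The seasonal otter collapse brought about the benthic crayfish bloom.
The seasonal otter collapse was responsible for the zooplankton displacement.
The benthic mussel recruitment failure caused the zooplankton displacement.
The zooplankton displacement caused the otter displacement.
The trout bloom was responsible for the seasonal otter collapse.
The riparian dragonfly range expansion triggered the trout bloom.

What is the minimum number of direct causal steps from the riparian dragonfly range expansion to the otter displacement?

4

Shortest chain: the riparian dragonfly range expansion → the trout bloom → the seasonal otter collapse → the zooplankton displacement → the otter displacement.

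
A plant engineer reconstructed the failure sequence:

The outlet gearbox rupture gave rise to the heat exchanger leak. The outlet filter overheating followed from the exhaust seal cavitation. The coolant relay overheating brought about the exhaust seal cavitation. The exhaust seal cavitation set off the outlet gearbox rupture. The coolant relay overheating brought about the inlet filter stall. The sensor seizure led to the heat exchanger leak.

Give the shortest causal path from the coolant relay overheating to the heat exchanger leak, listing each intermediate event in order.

the coolant relay overheating → the exhaust seal cavitation → the outlet gearbox rupture → the heat exchanger leak

the coolant relay overheating → the exhaust seal cavitation
the exhaust seal cavitation → the outlet gearbox rupture
the outlet gearbox rupture → the heat exchanger leak
Length: 3 steps.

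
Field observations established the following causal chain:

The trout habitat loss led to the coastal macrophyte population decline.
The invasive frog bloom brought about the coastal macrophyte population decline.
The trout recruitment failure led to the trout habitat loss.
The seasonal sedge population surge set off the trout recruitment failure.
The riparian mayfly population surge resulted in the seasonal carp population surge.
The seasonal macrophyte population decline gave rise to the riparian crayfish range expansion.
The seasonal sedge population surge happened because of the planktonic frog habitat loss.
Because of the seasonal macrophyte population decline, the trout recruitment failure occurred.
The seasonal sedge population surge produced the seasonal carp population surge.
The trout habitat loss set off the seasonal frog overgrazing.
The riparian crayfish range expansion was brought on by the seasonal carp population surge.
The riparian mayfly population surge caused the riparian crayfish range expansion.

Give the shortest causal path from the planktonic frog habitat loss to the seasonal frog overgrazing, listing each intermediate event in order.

the planktonic frog habitat loss → the seasonal sedge population surge
the seasonal sedge population surge → the trout recruitment failure
the trout recruitment failure → the trout habitat loss
the trout habitat loss → the seasonal frog overgrazing
Length: 4 steps.

the planktonic frog habitat loss → the seasonal sedge population surge → the trout recruitment failure → the trout habitat loss → the seasonal frog overgrazing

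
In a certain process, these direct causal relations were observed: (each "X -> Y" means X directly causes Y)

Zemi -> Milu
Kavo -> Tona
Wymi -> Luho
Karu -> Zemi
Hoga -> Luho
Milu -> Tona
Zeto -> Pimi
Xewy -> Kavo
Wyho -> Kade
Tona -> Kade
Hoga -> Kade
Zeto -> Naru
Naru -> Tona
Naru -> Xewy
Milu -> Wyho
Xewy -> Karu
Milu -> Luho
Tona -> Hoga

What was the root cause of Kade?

Zeto

Tracing upstream from Kade: Kade ← Tona ← Naru ← Zeto.
Zeto has no stated cause, so it is the root.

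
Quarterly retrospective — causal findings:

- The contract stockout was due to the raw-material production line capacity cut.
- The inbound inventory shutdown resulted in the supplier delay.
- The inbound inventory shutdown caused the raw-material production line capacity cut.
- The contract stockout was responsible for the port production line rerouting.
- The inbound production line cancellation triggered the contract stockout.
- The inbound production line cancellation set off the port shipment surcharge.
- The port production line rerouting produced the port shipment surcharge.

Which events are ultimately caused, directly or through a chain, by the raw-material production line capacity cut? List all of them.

Direct effects: the contract stockout.
2 steps out: the port production line rerouting.
3 steps out: the port shipment surcharge.
Not reachable from it: the inbound inventory shutdown, the inbound production line cancellation, the supplier delay.

the contract stockout, the port production line rerouting, the port shipment surcharge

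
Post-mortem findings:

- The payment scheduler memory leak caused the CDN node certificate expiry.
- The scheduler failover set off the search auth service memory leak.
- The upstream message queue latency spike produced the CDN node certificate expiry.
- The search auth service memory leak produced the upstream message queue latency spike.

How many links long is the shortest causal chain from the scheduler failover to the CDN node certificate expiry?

Shortest chain: the scheduler failover → the search auth service memory leak → the upstream message queue latency spike → the CDN node certificate expiry.

3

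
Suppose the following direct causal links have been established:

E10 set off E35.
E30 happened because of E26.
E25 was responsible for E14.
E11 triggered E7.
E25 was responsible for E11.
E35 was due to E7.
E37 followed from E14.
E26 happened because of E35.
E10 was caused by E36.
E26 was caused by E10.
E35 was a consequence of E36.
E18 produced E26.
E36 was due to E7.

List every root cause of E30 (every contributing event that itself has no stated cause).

Tracing upstream from E30: E30 ← E26 ← E35 ← E7 ← E11 ← E25.
A separate upstream branch: E30 ← E26 ← E18.
Each of those chain origins has no stated cause.

E18, E25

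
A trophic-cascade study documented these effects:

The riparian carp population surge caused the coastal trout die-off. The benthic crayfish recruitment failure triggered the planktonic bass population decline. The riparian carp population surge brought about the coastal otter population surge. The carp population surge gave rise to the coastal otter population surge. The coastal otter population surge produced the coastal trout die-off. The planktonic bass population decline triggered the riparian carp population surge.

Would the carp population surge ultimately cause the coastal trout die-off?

There is a causal chain: the carp population surge → the coastal otter population surge → the coastal trout die-off.

Yes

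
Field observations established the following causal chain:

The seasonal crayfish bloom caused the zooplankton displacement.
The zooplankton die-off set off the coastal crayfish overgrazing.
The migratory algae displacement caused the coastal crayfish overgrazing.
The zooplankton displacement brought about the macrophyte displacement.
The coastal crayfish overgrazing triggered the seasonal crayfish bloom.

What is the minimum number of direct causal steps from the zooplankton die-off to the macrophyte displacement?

Shortest chain: the zooplankton die-off → the coastal crayfish overgrazing → the seasonal crayfish bloom → the zooplankton displacement → the macrophyte displacement.

4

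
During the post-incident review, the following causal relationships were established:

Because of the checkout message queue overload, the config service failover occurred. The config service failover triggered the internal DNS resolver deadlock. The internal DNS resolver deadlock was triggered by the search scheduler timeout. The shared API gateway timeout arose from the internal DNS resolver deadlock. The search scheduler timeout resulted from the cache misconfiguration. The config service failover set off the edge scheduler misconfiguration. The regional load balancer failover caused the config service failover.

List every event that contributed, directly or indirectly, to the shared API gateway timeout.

Immediate cause of the shared API gateway timeout: the internal DNS resolver deadlock.
Further upstream: the regional load balancer failover, the cache misconfiguration, the checkout message queue overload, the config service failover, the search scheduler timeout.

the cache misconfiguration, the checkout message queue overload, the config service failover, the internal DNS resolver deadlock, the regional load balancer failover, the search scheduler timeout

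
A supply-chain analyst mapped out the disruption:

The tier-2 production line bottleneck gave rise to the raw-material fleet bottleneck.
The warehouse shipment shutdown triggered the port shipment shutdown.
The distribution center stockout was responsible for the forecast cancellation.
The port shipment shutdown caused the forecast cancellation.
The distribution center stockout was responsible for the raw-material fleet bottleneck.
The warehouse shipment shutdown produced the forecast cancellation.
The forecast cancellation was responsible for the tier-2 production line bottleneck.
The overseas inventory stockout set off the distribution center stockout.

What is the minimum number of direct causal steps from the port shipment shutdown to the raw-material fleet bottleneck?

3

Shortest chain: the port shipment shutdown → the forecast cancellation → the tier-2 production line bottleneck → the raw-material fleet bottleneck.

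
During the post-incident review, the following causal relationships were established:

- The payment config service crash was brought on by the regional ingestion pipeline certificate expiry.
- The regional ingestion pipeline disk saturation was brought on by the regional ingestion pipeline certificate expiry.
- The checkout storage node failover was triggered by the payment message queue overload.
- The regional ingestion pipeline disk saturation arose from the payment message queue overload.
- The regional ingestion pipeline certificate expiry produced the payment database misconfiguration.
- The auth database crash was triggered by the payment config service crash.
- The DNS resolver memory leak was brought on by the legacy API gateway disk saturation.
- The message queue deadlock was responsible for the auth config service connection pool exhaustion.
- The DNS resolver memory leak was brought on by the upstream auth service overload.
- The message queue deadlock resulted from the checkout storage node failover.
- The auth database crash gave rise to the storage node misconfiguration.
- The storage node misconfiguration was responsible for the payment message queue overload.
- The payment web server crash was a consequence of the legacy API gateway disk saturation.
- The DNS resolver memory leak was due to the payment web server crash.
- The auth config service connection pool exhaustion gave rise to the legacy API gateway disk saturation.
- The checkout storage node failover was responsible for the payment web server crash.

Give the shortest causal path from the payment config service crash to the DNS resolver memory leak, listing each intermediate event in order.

the payment config service crash → the auth database crash → the storage node misconfiguration → the payment message queue overload → the checkout storage node failover → the payment web server crash → the DNS resolver memory leak

the payment config service crash → the auth database crash
the auth database crash → the storage node misconfiguration
the storage node misconfiguration → the payment message queue overload
the payment message queue overload → the checkout storage node failover
the checkout storage node failover → the payment web server crash
the payment web server crash → the DNS resolver memory leak
Length: 6 steps.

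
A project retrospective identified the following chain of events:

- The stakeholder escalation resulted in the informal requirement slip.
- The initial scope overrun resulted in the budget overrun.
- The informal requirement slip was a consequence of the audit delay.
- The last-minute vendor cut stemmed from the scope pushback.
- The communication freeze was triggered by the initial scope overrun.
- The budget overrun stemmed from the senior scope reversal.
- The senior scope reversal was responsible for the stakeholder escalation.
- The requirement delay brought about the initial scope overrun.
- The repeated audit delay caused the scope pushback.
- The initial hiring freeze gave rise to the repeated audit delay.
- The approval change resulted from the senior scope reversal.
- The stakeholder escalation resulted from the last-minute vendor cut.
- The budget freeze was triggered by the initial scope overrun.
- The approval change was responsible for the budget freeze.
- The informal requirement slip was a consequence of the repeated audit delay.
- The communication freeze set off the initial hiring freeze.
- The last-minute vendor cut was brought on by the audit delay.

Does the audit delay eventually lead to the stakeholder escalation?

Yes

There is a causal chain: the audit delay → the last-minute vendor cut → the stakeholder escalation.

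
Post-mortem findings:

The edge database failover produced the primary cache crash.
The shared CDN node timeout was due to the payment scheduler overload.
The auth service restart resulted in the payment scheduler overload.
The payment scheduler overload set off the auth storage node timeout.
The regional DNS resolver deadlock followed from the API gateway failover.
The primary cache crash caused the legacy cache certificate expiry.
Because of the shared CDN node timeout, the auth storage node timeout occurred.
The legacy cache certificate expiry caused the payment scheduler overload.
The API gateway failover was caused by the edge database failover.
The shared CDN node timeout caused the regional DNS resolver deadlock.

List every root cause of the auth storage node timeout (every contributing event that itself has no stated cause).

the auth service restart, the edge database failover

Tracing upstream from the auth storage node timeout: the auth storage node timeout ← the payment scheduler overload ← the legacy cache certificate expiry ← the primary cache crash ← the edge database failover.
A separate upstream branch: the auth storage node timeout ← the payment scheduler overload ← the auth service restart.
Each of those chain origins has no stated cause.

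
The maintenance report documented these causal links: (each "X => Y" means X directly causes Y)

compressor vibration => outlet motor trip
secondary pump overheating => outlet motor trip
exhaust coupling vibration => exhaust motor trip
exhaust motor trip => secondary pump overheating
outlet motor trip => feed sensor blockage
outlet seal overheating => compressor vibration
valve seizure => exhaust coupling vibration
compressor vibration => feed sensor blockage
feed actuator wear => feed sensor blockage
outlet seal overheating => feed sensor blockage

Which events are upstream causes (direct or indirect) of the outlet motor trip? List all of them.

Immediate causes of the outlet motor trip: the compressor vibration, the secondary pump overheating.
Further upstream: the valve seizure, the exhaust coupling vibration, the outlet seal overheating, the exhaust motor trip.

the compressor vibration, the exhaust coupling vibration, the exhaust motor trip, the outlet seal overheating, the secondary pump overheating, the valve seizure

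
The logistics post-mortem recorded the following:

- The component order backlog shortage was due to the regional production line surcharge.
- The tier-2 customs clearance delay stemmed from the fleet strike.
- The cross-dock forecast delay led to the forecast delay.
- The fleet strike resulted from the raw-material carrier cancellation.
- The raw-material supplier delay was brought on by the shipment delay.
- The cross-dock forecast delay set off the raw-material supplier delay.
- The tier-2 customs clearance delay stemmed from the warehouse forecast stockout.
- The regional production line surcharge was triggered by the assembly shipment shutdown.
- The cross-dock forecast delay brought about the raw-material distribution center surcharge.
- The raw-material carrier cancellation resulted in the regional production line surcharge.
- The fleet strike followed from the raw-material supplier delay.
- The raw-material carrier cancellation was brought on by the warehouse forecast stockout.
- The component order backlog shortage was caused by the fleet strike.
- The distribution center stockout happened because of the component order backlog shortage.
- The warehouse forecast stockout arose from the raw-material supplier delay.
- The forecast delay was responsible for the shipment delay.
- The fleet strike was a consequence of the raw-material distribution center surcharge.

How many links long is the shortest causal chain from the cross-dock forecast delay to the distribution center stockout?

Shortest chain: the cross-dock forecast delay → the raw-material supplier delay → the fleet strike → the component order backlog shortage → the distribution center stockout.

4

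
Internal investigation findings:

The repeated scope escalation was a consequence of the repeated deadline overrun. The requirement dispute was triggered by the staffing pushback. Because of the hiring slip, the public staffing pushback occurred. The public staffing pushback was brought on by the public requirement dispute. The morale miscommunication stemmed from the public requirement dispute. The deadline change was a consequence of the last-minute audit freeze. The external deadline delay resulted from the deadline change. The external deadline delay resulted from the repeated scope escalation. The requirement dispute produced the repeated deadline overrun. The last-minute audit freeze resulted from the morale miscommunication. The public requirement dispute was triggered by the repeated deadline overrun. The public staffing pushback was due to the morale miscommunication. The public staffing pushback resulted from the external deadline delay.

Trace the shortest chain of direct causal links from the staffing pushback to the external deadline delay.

the staffing pushback → the requirement dispute
the requirement dispute → the repeated deadline overrun
the repeated deadline overrun → the repeated scope escalation
the repeated scope escalation → the external deadline delay
Length: 4 steps.

the staffing pushback → the requirement dispute → the repeated deadline overrun → the repeated scope escalation → the external deadline delay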